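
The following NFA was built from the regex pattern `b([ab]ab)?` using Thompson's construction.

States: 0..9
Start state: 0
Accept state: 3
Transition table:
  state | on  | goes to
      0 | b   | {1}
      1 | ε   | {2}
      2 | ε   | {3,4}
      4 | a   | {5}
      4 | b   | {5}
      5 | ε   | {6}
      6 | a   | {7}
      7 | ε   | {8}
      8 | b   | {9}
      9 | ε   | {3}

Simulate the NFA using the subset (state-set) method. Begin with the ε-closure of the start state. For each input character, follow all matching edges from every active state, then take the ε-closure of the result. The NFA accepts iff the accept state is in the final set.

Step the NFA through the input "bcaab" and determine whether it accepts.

initial (ε-close {0}): {0}
'b' @ 1: {1,2,3,4}  ✓accept
'c' @ 2: {}  — dead — no transitions
rest 'aab' ignored (set empty)
final: {}; accept 3 not in set

Answer: REJECT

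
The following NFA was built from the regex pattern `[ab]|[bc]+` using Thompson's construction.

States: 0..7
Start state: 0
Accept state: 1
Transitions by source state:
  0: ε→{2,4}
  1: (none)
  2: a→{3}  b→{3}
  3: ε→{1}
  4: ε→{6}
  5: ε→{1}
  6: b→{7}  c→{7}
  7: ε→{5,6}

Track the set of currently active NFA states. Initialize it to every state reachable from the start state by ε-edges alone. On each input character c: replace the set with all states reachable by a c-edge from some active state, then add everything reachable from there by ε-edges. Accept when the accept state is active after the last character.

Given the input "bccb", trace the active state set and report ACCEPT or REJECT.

start: ε-closure({0}) = {0,2,4,6}
'b' @ 1: {1,3,5,6,7}  (accept∈set)
'c' @ 2: {1,5,6,7}  (accept∈set)
'c' @ 3: {1,5,6,7}  (accept∈set)
'b' @ 4: {1,5,6,7}  (accept∈set)
final: {1,5,6,7}; accept 1 in set

Answer: ACCEPT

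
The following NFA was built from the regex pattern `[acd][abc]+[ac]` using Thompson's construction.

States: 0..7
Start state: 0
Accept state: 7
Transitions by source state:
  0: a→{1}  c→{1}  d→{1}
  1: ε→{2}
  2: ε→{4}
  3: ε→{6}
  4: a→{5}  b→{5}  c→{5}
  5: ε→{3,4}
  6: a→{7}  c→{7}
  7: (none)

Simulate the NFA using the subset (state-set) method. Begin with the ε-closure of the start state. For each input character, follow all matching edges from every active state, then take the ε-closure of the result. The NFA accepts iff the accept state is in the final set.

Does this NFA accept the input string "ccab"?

Answer: REJECT

Steps:
start: ε-closure({0}) = {0}
'c' @ 1: {1,2,4}
'c' @ 2: {3,4,5,6}
'a' @ 3: {3,4,5,6,7}  ✓accept
'b' @ 4: {3,4,5,6}
end set {3,4,5,6} — state 7 not in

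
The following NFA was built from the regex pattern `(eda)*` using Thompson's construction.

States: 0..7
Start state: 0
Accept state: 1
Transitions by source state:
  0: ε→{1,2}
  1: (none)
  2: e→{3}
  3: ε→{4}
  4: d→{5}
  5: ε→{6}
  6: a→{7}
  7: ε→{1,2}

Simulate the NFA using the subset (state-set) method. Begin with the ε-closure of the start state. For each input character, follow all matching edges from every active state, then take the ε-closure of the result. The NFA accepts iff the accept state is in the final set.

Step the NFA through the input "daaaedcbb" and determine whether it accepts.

Answer: REJECT

Steps:
S₀ = ε-closure({0}) = {0,1,2}
'd' @ 1: {}  — dead — no transitions
rest 'aaaedcbb' ignored (set empty)
after full input: {}  (accept=1 not in)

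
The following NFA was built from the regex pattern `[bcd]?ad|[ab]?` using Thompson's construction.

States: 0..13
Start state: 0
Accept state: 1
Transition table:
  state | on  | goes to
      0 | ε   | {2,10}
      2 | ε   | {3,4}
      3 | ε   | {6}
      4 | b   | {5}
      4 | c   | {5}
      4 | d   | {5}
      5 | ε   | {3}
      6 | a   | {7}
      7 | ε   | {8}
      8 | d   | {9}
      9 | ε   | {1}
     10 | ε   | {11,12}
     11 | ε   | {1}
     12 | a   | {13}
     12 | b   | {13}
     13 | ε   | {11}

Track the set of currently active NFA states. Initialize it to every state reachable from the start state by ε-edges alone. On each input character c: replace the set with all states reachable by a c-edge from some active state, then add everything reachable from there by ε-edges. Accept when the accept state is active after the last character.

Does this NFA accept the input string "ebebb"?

Answer: REJECT

Trace:
start: ε-closure({0}) = {0,1,2,3,4,6,10,11,12}
'e' @ 1: {}  — dead — no transitions
rest 'bebb' ignored (set empty)
end set {} — state 1 not in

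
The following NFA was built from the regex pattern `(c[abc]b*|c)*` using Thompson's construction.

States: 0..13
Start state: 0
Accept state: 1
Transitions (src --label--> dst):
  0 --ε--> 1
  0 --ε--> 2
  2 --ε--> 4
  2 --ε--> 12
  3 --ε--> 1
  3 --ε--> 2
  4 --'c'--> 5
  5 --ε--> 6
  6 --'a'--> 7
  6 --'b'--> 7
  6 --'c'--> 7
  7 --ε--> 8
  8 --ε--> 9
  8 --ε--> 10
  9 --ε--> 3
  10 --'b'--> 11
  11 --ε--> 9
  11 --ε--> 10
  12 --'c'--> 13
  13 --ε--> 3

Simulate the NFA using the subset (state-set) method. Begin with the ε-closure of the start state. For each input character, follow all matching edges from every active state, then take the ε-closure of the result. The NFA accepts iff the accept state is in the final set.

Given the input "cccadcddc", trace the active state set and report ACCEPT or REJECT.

S₀ = ε-closure({0}) = {0,1,2,4,12}
'c' @ 1: {1,2,3,4,5,6,12,13}  [accepting]
'c' @ 2: {1,2,3,4,5,6,7,8,9,10,12,13}  [accepting]
'c' @ 3: {1,2,3,4,5,6,7,8,9,10,12,13}  [accepting]
'a' @ 4: {1,2,3,4,7,8,9,10,12}  [accepting]
'd' @ 5: {}  — dead — no transitions
rest 'cddc' ignored (set empty)
end set {} — state 1 not in

Answer: REJECT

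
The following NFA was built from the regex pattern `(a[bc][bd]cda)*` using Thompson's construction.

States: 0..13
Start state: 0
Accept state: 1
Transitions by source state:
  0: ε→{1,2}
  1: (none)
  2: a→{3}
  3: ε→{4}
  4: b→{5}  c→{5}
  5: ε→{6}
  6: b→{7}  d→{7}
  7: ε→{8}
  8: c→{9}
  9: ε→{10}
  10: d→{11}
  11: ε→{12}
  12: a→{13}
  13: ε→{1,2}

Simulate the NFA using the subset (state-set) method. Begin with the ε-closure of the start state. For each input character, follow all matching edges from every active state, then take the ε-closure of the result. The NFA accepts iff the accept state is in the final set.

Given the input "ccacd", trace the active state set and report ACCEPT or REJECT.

Answer: REJECT

Steps:
S₀ = ε-closure({0}) = {0,1,2}
'c' @ 1: {}  — no active states
rest 'cacd' ignored (set empty)
final: {}; accept 1 not in set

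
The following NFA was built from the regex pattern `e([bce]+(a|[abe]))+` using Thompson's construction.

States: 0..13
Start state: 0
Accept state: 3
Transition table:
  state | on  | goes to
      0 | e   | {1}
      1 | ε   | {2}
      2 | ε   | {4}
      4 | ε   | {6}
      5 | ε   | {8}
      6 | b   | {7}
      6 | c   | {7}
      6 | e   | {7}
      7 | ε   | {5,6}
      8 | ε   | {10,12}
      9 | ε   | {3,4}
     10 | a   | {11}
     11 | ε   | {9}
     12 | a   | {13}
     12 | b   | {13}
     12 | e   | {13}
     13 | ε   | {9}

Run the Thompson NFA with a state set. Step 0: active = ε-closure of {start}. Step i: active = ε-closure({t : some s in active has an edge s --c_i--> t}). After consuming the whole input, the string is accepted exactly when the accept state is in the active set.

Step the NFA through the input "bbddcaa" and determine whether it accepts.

start: ε-closure({0}) = {0}
'b' @ 1: {}  — dead — no transitions
rest 'bddcaa' ignored (set empty)
after full input: {}  (accept=3 not in)

Answer: REJECT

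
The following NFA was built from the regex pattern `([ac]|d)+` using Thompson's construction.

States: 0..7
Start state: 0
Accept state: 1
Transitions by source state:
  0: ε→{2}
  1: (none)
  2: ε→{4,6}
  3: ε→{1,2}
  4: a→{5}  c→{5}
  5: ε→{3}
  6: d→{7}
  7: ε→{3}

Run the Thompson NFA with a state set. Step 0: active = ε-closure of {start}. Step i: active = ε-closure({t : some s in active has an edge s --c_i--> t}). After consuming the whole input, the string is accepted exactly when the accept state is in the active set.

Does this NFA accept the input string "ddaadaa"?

initial (ε-close {0}): {0,2,4,6}
'd' @ 1: {1,2,3,4,6,7}  ✓accept
'd' @ 2: {1,2,3,4,6,7}  ✓accept
'a' @ 3: {1,2,3,4,5,6}  ✓accept
'a' @ 4: {1,2,3,4,5,6}  ✓accept
'd' @ 5: {1,2,3,4,6,7}  ✓accept
'a' @ 6: {1,2,3,4,5,6}  ✓accept
'a' @ 7: {1,2,3,4,5,6}  ✓accept
after full input: {1,2,3,4,5,6}  (accept=1 in)

Answer: ACCEPT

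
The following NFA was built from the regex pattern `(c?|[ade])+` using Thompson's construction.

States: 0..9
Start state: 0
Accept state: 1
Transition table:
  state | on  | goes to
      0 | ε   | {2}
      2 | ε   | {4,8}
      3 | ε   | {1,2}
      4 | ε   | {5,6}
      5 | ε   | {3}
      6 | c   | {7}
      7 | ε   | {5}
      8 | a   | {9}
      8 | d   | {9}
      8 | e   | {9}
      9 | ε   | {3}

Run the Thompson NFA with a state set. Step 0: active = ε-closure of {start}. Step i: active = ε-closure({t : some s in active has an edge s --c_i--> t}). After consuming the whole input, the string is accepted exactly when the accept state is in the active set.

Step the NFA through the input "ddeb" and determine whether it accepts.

initial (ε-close {0}): {0,1,2,3,4,5,6,8}
'd' @ 1: {1,2,3,4,5,6,8,9}  (accept∈set)
'd' @ 2: {1,2,3,4,5,6,8,9}  (accept∈set)
'e' @ 3: {1,2,3,4,5,6,8,9}  (accept∈set)
'b' @ 4: {}  — dead — no transitions
final: {}; accept 1 not in set

Answer: REJECT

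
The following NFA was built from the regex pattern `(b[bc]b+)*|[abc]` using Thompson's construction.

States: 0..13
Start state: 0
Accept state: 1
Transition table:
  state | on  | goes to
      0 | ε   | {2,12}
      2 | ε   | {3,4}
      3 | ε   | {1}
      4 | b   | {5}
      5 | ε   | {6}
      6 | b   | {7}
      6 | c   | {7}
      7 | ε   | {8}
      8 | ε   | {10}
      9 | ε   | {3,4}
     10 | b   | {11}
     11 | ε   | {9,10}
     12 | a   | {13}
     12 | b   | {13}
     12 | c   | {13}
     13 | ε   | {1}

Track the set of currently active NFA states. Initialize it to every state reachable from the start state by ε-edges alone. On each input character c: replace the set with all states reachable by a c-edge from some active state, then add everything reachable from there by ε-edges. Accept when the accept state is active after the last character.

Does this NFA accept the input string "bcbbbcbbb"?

Answer: ACCEPT

Steps:
initial (ε-close {0}): {0,1,2,3,4,12}
'b' @ 1: {1,5,6,13}  (accept∈set)
'c' @ 2: {7,8,10}
'b' @ 3: {1,3,4,9,10,11}  (accept∈set)
'b' @ 4: {1,3,4,5,6,9,10,11}  (accept∈set)
'b' @ 5: {1,3,4,5,6,7,8,9,10,11}  (accept∈set)
'c' @ 6: {7,8,10}
'b' @ 7: {1,3,4,9,10,11}  (accept∈set)
'b' @ 8: {1,3,4,5,6,9,10,11}  (accept∈set)
'b' @ 9: {1,3,4,5,6,7,8,9,10,11}  (accept∈set)
end set {1,3,4,5,6,7,8,9,10,11} — state 1 in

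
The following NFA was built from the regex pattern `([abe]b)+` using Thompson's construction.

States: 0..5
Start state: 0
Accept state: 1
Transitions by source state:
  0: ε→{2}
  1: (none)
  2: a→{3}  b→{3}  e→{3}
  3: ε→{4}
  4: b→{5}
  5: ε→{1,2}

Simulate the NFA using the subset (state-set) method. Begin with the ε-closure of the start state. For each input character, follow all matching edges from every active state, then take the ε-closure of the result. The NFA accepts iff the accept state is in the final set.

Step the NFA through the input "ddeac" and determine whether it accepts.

S₀ = ε-closure({0}) = {0,2}
'd' @ 1: {}  — state set empty
rest 'deac' ignored (set empty)
final: {}; accept 1 not in set

Answer: REJECT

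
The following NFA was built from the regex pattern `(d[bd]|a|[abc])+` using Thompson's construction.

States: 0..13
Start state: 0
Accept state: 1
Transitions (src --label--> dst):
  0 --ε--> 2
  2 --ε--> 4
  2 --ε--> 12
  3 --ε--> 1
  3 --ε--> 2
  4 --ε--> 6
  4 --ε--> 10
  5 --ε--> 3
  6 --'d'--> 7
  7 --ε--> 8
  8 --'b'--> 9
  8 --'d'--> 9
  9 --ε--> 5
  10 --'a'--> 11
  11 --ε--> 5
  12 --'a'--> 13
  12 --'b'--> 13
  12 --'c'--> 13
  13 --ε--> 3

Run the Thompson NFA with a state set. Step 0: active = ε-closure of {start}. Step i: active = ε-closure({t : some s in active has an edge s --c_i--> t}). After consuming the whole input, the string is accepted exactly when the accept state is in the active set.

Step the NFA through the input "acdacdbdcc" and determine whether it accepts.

Answer: REJECT

Trace:
S₀ = ε-closure({0}) = {0,2,4,6,10,12}
'a' @ 1: {1,2,3,4,5,6,10,11,12,13}  [accepting]
'c' @ 2: {1,2,3,4,6,10,12,13}  [accepting]
'd' @ 3: {7,8}
'a' @ 4: {}  — dead — no transitions
rest 'cdbdcc' ignored (set empty)
final: {}; accept 1 not in set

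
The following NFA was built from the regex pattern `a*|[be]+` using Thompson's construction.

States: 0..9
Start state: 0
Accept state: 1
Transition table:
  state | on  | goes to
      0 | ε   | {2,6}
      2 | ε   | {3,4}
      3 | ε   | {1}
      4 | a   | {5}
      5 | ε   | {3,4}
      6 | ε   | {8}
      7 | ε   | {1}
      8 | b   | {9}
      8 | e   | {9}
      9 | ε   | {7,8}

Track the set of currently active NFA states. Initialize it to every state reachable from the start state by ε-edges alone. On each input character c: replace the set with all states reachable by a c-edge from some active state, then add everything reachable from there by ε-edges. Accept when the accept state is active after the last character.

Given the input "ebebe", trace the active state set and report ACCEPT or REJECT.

Answer: ACCEPT

Trace:
S₀ = ε-closure({0}) = {0,1,2,3,4,6,8}
'e' @ 1: {1,7,8,9}  (accept∈set)
'b' @ 2: {1,7,8,9}  (accept∈set)
'e' @ 3: {1,7,8,9}  (accept∈set)
'b' @ 4: {1,7,8,9}  (accept∈set)
'e' @ 5: {1,7,8,9}  (accept∈set)
after full input: {1,7,8,9}  (accept=1 in)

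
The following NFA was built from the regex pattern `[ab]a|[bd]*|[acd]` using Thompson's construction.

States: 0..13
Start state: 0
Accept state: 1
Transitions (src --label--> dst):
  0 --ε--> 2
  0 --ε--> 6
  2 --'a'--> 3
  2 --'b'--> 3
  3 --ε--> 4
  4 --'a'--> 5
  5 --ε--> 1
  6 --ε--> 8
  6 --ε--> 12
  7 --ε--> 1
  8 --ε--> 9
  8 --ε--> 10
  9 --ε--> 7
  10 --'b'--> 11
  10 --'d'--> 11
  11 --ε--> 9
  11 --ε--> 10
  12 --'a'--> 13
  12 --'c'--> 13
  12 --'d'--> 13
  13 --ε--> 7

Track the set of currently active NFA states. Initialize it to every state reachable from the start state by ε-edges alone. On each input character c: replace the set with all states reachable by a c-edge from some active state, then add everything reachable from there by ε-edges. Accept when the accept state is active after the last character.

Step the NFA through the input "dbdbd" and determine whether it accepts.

Answer: ACCEPT

Derivation:
start: ε-closure({0}) = {0,1,2,6,7,8,9,10,12}
'd' @ 1: {1,7,9,10,11,13}  (accept∈set)
'b' @ 2: {1,7,9,10,11}  (accept∈set)
'd' @ 3: {1,7,9,10,11}  (accept∈set)
'b' @ 4: {1,7,9,10,11}  (accept∈set)
'd' @ 5: {1,7,9,10,11}  (accept∈set)
after full input: {1,7,9,10,11}  (accept=1 in)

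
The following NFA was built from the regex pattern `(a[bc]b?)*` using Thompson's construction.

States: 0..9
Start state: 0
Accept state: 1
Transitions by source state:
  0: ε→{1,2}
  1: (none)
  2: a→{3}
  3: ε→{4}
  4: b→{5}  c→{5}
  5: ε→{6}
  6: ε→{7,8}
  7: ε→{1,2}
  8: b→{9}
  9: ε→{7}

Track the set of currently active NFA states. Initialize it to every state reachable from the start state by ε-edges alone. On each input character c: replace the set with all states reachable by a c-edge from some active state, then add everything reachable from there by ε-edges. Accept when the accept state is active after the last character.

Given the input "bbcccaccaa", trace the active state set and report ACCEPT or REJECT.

S₀ = ε-closure({0}) = {0,1,2}
'b' @ 1: {}  — no active states
rest 'bcccaccaa' ignored (set empty)
final: {}; accept 1 not in set

Answer: REJECT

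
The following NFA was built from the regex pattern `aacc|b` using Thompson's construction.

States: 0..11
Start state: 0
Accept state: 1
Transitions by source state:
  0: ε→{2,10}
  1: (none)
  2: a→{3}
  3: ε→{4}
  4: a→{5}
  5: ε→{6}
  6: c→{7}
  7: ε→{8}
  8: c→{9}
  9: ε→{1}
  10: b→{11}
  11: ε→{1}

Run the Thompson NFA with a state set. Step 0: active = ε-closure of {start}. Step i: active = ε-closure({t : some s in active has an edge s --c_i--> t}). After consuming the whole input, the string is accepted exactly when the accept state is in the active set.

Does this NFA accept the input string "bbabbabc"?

S₀ = ε-closure({0}) = {0,2,10}
'b' @ 1: {1,11}  [accepting]
'b' @ 2: {}  — dead — no transitions
rest 'abbabc' ignored (set empty)
final: {}; accept 1 not in set

Answer: REJECT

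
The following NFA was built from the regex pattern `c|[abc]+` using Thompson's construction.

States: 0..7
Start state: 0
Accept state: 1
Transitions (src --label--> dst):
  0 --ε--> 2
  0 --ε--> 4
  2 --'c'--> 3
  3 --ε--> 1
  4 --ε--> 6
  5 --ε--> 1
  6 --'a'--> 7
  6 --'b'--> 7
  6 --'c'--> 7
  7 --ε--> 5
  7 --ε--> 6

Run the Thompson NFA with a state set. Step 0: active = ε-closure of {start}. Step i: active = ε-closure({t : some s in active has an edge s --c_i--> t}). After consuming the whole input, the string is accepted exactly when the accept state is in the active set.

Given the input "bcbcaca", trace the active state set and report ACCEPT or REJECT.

start: ε-closure({0}) = {0,2,4,6}
'b' @ 1: {1,5,6,7}  ✓accept
'c' @ 2: {1,5,6,7}  ✓accept
'b' @ 3: {1,5,6,7}  ✓accept
'c' @ 4: {1,5,6,7}  ✓accept
'a' @ 5: {1,5,6,7}  ✓accept
'c' @ 6: {1,5,6,7}  ✓accept
'a' @ 7: {1,5,6,7}  ✓accept
final: {1,5,6,7}; accept 1 in set

Answer: ACCEPT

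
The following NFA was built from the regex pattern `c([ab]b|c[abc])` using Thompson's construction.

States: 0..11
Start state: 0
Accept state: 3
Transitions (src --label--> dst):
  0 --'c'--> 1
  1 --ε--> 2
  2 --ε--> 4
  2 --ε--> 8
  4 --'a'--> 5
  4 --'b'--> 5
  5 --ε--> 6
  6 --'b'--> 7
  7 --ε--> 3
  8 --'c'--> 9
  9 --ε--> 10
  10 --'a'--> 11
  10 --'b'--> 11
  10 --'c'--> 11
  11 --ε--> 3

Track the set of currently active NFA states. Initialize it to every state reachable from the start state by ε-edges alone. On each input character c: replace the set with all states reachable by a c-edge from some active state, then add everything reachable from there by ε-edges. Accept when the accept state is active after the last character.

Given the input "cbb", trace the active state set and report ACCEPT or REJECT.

S₀ = ε-closure({0}) = {0}
'c' @ 1: {1,2,4,8}
'b' @ 2: {5,6}
'b' @ 3: {3,7}  (accept∈set)
final: {3,7}; accept 3 in set

Answer: ACCEPT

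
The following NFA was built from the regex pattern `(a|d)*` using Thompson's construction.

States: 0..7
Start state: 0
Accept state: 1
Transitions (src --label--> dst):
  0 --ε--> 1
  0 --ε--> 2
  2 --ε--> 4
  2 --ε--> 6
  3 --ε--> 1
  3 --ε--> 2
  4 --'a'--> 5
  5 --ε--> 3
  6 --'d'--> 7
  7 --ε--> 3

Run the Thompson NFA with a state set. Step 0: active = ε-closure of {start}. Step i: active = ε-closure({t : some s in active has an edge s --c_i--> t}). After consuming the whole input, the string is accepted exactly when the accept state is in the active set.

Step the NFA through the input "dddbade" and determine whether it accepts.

initial (ε-close {0}): {0,1,2,4,6}
'd' @ 1: {1,2,3,4,6,7}  ✓accept
'd' @ 2: {1,2,3,4,6,7}  ✓accept
'd' @ 3: {1,2,3,4,6,7}  ✓accept
'b' @ 4: {}  — no active states
rest 'ade' ignored (set empty)
after full input: {}  (accept=1 not in)

Answer: REJECT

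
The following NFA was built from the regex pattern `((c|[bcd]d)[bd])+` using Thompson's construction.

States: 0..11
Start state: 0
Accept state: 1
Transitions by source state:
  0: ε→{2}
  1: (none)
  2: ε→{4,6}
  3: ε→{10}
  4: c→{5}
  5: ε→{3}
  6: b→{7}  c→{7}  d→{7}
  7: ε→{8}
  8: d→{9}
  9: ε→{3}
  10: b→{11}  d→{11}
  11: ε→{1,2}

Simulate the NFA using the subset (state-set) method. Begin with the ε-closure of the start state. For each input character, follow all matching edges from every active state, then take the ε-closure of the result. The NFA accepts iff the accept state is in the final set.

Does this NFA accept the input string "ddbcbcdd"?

initial (ε-close {0}): {0,2,4,6}
'd' @ 1: {7,8}
'd' @ 2: {3,9,10}
'b' @ 3: {1,2,4,6,11}  ✓accept
'c' @ 4: {3,5,7,8,10}
'b' @ 5: {1,2,4,6,11}  ✓accept
'c' @ 6: {3,5,7,8,10}
'd' @ 7: {1,2,3,4,6,9,10,11}  ✓accept
'd' @ 8: {1,2,4,6,7,8,11}  ✓accept
end set {1,2,4,6,7,8,11} — state 1 in

Answer: ACCEPT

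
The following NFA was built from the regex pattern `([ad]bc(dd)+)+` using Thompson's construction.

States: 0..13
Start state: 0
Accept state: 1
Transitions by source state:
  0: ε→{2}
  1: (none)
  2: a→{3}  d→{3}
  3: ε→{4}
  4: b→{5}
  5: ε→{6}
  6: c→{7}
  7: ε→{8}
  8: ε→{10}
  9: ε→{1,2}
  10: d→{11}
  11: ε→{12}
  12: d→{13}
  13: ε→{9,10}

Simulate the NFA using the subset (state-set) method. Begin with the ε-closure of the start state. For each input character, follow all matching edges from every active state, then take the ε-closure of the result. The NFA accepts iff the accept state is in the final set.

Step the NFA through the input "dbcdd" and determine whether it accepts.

start: ε-closure({0}) = {0,2}
'd' @ 1: {3,4}
'b' @ 2: {5,6}
'c' @ 3: {7,8,10}
'd' @ 4: {11,12}
'd' @ 5: {1,2,9,10,13}  ✓accept
after full input: {1,2,9,10,13}  (accept=1 in)

Answer: ACCEPT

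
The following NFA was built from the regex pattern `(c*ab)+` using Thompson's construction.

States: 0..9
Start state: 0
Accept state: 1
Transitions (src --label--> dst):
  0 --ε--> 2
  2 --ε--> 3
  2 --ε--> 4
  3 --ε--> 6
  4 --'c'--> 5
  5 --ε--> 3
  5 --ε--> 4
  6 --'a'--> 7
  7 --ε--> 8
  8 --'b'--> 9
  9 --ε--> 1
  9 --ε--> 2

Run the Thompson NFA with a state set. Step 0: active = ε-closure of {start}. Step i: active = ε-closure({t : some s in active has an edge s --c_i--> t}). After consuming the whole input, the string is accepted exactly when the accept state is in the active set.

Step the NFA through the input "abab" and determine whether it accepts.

start: ε-closure({0}) = {0,2,3,4,6}
'a' @ 1: {7,8}
'b' @ 2: {1,2,3,4,6,9}  ✓accept
'a' @ 3: {7,8}
'b' @ 4: {1,2,3,4,6,9}  ✓accept
end set {1,2,3,4,6,9} — state 1 in

Answer: ACCEPT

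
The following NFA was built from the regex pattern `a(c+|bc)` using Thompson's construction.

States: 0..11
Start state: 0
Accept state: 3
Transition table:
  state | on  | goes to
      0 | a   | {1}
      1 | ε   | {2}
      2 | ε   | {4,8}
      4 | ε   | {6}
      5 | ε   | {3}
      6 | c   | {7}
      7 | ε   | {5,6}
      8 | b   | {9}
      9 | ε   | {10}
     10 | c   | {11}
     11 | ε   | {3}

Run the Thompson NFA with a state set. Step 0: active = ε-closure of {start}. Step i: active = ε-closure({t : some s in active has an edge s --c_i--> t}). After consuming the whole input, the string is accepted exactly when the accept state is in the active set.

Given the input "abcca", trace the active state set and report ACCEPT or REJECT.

Answer: REJECT

Steps:
S₀ = ε-closure({0}) = {0}
'a' @ 1: {1,2,4,6,8}
'b' @ 2: {9,10}
'c' @ 3: {3,11}  [accepting]
'c' @ 4: {}  — no active states
rest 'a' ignored (set empty)
end set {} — state 3 not in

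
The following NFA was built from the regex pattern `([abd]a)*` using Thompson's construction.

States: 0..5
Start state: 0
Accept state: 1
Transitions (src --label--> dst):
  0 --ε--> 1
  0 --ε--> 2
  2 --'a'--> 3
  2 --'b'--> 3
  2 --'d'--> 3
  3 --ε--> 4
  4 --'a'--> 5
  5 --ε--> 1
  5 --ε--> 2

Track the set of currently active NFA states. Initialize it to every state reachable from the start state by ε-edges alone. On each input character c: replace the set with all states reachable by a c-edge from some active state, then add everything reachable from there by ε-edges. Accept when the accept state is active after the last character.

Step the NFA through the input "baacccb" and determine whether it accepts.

start: ε-closure({0}) = {0,1,2}
'b' @ 1: {3,4}
'a' @ 2: {1,2,5}  ✓accept
'a' @ 3: {3,4}
'c' @ 4: {}  — state set empty
rest 'ccb' ignored (set empty)
after full input: {}  (accept=1 not in)

Answer: REJECT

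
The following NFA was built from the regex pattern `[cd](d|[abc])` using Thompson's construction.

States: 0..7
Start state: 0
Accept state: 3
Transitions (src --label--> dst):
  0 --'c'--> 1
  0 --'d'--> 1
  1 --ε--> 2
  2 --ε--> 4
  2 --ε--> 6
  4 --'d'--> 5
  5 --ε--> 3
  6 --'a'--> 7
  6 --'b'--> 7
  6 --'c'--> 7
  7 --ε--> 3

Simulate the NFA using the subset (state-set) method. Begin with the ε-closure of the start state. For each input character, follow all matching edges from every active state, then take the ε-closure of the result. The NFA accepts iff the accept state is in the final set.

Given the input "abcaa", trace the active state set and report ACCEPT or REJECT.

Answer: REJECT

Steps:
S₀ = ε-closure({0}) = {0}
'a' @ 1: {}  — no active states
rest 'bcaa' ignored (set empty)
final: {}; accept 3 not in set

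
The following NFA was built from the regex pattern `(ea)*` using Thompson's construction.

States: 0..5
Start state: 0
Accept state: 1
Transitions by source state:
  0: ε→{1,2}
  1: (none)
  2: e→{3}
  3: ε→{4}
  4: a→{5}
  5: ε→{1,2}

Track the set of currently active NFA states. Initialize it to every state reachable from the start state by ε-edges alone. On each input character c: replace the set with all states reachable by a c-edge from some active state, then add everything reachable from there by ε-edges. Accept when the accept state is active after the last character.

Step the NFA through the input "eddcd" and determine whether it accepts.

Answer: REJECT

Trace:
S₀ = ε-closure({0}) = {0,1,2}
'e' @ 1: {3,4}
'd' @ 2: {}  — state set empty
rest 'dcd' ignored (set empty)
final: {}; accept 1 not in set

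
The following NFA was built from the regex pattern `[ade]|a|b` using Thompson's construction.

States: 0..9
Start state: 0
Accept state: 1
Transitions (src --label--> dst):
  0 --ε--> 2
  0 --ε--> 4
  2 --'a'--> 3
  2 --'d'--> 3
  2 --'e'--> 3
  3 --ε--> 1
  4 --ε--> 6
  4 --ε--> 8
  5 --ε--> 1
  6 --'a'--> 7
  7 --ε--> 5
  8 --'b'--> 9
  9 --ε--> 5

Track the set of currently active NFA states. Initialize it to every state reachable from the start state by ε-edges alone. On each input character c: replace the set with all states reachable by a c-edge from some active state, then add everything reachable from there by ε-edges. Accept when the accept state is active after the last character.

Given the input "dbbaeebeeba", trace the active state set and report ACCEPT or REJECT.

Answer: REJECT

Steps:
initial (ε-close {0}): {0,2,4,6,8}
'd' @ 1: {1,3}  (accept∈set)
'b' @ 2: {}  — no active states
rest 'baeebeeba' ignored (set empty)
after full input: {}  (accept=1 not in)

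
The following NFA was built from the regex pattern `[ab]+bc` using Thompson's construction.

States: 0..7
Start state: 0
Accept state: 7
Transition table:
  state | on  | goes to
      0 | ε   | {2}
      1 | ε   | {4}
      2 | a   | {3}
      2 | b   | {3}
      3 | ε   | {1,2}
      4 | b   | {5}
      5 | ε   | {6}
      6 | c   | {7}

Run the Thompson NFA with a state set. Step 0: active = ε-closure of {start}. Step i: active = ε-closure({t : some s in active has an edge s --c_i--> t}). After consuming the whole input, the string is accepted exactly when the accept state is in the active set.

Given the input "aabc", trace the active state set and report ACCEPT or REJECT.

start: ε-closure({0}) = {0,2}
'a' @ 1: {1,2,3,4}
'a' @ 2: {1,2,3,4}
'b' @ 3: {1,2,3,4,5,6}
'c' @ 4: {7}  ✓accept
after full input: {7}  (accept=7 in)

Answer: ACCEPT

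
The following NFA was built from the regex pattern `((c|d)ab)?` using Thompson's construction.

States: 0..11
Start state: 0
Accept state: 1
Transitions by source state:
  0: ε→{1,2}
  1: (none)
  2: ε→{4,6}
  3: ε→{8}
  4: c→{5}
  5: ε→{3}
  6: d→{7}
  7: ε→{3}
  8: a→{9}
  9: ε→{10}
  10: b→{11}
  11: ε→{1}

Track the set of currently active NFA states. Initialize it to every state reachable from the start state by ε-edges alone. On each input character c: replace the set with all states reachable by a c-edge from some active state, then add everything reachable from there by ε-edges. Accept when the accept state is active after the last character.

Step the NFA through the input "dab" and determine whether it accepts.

Answer: ACCEPT

Derivation:
start: ε-closure({0}) = {0,1,2,4,6}
'd' @ 1: {3,7,8}
'a' @ 2: {9,10}
'b' @ 3: {1,11}  ✓accept
final: {1,11}; accept 1 in set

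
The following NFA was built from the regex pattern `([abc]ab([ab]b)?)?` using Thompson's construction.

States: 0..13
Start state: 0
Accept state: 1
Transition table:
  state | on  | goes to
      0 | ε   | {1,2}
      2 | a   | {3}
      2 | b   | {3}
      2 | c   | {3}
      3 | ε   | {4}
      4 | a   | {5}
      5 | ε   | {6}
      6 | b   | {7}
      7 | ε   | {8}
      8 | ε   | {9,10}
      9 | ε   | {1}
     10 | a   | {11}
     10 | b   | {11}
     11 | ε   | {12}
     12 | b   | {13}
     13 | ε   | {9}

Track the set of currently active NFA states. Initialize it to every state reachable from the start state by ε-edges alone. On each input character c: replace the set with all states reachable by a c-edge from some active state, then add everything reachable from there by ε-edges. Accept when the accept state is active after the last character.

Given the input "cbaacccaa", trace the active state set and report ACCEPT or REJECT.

Answer: REJECT

Trace:
S₀ = ε-closure({0}) = {0,1,2}
'c' @ 1: {3,4}
'b' @ 2: {}  — no active states
rest 'aacccaa' ignored (set empty)
after full input: {}  (accept=1 not in)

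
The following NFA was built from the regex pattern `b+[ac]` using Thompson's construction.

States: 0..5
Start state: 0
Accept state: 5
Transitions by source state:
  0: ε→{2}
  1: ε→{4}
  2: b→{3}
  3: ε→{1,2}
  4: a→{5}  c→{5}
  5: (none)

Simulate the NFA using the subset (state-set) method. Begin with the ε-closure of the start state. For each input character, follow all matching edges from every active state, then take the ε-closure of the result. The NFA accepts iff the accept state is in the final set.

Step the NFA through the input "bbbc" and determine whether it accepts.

S₀ = ε-closure({0}) = {0,2}
'b' @ 1: {1,2,3,4}
'b' @ 2: {1,2,3,4}
'b' @ 3: {1,2,3,4}
'c' @ 4: {5}  [accepting]
final: {5}; accept 5 in set

Answer: ACCEPT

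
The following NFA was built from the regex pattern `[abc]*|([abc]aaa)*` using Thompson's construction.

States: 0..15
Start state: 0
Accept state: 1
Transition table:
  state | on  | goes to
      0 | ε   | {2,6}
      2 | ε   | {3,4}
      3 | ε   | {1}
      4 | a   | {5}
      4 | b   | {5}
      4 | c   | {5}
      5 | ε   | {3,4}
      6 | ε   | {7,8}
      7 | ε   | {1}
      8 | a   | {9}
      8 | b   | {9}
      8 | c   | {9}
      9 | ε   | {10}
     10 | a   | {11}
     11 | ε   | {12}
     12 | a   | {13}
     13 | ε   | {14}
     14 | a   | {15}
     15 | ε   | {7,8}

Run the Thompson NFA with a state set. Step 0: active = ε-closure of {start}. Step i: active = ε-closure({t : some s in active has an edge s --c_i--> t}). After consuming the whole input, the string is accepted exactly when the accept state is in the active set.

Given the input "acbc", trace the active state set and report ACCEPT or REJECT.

Answer: ACCEPT

Steps:
initial (ε-close {0}): {0,1,2,3,4,6,7,8}
'a' @ 1: {1,3,4,5,9,10}  ✓accept
'c' @ 2: {1,3,4,5}  ✓accept
'b' @ 3: {1,3,4,5}  ✓accept
'c' @ 4: {1,3,4,5}  ✓accept
end set {1,3,4,5} — state 1 in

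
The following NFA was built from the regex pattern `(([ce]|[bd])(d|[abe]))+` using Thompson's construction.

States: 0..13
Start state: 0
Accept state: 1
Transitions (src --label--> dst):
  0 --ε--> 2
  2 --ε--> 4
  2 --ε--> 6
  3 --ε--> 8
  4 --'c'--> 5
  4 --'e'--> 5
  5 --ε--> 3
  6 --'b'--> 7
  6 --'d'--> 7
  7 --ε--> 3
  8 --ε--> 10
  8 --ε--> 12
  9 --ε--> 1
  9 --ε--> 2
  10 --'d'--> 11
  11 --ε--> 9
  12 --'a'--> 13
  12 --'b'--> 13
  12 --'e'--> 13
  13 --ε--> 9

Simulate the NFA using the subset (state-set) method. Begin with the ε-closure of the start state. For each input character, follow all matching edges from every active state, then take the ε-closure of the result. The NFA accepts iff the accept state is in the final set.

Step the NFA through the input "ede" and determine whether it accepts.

start: ε-closure({0}) = {0,2,4,6}
'e' @ 1: {3,5,8,10,12}
'd' @ 2: {1,2,4,6,9,11}  [accepting]
'e' @ 3: {3,5,8,10,12}
after full input: {3,5,8,10,12}  (accept=1 not in)

Answer: REJECT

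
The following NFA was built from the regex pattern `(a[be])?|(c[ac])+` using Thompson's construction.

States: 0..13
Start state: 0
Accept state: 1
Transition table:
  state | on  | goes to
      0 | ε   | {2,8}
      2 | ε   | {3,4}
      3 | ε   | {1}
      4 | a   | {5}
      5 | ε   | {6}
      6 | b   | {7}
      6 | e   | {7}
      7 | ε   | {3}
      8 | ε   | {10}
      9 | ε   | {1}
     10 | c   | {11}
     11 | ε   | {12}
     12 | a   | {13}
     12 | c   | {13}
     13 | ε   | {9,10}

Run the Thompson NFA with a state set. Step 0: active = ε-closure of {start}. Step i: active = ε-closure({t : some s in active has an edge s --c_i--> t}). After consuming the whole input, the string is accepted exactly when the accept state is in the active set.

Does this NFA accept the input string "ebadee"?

Answer: REJECT

Trace:
S₀ = ε-closure({0}) = {0,1,2,3,4,8,10}
'e' @ 1: {}  — state set empty
rest 'badee' ignored (set empty)
end set {} — state 1 not in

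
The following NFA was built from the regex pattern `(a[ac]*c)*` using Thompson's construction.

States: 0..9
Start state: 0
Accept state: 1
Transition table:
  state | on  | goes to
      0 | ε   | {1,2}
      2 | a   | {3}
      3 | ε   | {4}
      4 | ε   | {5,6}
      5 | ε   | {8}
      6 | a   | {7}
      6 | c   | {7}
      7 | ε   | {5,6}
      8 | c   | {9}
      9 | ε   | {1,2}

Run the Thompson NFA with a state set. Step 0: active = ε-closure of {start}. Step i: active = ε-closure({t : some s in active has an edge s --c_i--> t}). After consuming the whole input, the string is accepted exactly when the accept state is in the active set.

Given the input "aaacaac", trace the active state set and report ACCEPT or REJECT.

start: ε-closure({0}) = {0,1,2}
'a' @ 1: {3,4,5,6,8}
'a' @ 2: {5,6,7,8}
'a' @ 3: {5,6,7,8}
'c' @ 4: {1,2,5,6,7,8,9}  [accepting]
'a' @ 5: {3,4,5,6,7,8}
'a' @ 6: {5,6,7,8}
'c' @ 7: {1,2,5,6,7,8,9}  [accepting]
after full input: {1,2,5,6,7,8,9}  (accept=1 in)

Answer: ACCEPT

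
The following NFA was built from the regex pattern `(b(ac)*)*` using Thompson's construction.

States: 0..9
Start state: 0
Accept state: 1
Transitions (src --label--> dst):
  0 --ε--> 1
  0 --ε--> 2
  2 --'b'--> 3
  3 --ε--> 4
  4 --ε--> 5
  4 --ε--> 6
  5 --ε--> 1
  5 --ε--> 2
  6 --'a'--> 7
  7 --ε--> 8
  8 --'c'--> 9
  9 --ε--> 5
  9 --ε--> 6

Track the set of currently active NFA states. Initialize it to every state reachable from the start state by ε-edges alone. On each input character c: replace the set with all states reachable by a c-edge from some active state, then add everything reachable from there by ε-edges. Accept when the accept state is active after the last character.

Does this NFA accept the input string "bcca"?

S₀ = ε-closure({0}) = {0,1,2}
'b' @ 1: {1,2,3,4,5,6}  (accept∈set)
'c' @ 2: {}  — dead — no transitions
rest 'ca' ignored (set empty)
end set {} — state 1 not in

Answer: REJECT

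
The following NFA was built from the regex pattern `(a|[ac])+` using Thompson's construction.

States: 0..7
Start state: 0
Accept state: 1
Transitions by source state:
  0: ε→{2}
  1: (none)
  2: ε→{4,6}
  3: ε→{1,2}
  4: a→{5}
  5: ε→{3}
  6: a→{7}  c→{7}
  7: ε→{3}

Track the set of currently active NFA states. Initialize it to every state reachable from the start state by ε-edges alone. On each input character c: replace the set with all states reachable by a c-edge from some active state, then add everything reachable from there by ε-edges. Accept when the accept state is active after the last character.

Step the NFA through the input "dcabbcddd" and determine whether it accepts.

Answer: REJECT

Trace:
start: ε-closure({0}) = {0,2,4,6}
'd' @ 1: {}  — no active states
rest 'cabbcddd' ignored (set empty)
after full input: {}  (accept=1 not in)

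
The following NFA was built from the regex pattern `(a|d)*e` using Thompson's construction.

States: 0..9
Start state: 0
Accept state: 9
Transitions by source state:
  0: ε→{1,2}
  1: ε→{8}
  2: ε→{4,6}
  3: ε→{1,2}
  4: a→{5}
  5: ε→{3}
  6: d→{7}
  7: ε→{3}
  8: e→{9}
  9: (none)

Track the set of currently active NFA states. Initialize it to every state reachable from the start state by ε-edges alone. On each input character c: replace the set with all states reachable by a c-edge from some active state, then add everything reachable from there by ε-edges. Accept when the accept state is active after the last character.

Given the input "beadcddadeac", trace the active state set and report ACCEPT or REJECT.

Answer: REJECT

Derivation:
S₀ = ε-closure({0}) = {0,1,2,4,6,8}
'b' @ 1: {}  — dead — no transitions
rest 'eadcddadeac' ignored (set empty)
after full input: {}  (accept=9 not in)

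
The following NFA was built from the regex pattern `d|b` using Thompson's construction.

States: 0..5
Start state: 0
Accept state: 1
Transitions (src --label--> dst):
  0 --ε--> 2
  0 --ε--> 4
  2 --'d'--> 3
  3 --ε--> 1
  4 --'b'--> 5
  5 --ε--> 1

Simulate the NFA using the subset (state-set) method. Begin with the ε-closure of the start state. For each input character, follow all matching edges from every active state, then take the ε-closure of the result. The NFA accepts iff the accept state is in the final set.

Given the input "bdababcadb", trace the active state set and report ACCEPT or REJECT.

start: ε-closure({0}) = {0,2,4}
'b' @ 1: {1,5}  ✓accept
'd' @ 2: {}  — state set empty
rest 'ababcadb' ignored (set empty)
after full input: {}  (accept=1 not in)

Answer: REJECT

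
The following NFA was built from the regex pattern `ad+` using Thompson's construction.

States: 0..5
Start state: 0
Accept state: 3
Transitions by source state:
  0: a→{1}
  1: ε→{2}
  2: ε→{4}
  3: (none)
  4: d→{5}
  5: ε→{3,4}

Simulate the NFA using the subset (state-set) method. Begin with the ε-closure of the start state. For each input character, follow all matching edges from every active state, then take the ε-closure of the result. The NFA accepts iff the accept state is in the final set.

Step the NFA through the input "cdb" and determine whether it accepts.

Answer: REJECT

Steps:
start: ε-closure({0}) = {0}
'c' @ 1: {}  — state set empty
rest 'db' ignored (set empty)
after full input: {}  (accept=3 not in)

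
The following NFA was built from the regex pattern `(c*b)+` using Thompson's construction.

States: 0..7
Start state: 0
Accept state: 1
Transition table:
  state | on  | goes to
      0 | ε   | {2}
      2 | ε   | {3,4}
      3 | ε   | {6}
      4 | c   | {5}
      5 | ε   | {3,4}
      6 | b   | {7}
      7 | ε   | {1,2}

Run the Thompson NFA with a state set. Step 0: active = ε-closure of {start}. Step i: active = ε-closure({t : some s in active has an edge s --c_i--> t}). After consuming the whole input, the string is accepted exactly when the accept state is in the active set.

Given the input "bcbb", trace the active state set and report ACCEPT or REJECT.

Answer: ACCEPT

Steps:
S₀ = ε-closure({0}) = {0,2,3,4,6}
'b' @ 1: {1,2,3,4,6,7}  ✓accept
'c' @ 2: {3,4,5,6}
'b' @ 3: {1,2,3,4,6,7}  ✓accept
'b' @ 4: {1,2,3,4,6,7}  ✓accept
final: {1,2,3,4,6,7}; accept 1 in set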